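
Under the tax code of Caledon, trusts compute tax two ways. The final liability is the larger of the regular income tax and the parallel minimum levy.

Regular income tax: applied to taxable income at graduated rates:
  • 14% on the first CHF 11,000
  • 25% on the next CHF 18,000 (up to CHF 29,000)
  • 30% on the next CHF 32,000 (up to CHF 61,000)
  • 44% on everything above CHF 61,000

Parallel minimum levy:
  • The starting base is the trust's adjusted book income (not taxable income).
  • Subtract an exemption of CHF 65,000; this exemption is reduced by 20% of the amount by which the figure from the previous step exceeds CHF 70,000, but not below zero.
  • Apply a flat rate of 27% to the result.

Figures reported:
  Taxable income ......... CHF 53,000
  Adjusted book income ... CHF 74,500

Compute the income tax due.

Regular income tax:
  CHF 11,000 × 14% = CHF 1,540
  CHF 18,000 × 25% = CHF 4,500
  CHF 24,000 × 30% = CHF 7,200
  → CHF 13,240

Parallel minimum levy:
  Base (adjusted book income): CHF 74,500
  Exemption: CHF 65,000 − 20% × (CHF 74,500 − CHF 70,000) = CHF 65,000 − CHF 900 = CHF 64,100
  Base: CHF 74,500 − CHF 64,100 = CHF 10,400
  CHF 10,400 × 27% = CHF 2,808

CHF 13,240 > CHF 2,808, so the regular income tax governs.

CHF 13,240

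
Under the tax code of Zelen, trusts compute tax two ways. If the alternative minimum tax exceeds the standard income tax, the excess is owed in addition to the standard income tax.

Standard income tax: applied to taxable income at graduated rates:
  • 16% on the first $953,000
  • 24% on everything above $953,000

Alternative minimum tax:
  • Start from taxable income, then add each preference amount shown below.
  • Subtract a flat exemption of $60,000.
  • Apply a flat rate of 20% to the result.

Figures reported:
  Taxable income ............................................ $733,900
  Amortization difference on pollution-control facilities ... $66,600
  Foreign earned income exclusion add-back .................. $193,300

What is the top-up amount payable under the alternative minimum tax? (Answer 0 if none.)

Standard income tax:
  $733,900 × 16% = $117,424

Alternative minimum tax:
  Adjusted income: $733,900 + $66,600 + $193,300 = $993,800
  Less exemption $60,000 → base $933,800
  $933,800 × 20% = $186,760

Excess of alternative minimum tax over standard income tax: $186,760 − $117,424 = $69,336.

$69,336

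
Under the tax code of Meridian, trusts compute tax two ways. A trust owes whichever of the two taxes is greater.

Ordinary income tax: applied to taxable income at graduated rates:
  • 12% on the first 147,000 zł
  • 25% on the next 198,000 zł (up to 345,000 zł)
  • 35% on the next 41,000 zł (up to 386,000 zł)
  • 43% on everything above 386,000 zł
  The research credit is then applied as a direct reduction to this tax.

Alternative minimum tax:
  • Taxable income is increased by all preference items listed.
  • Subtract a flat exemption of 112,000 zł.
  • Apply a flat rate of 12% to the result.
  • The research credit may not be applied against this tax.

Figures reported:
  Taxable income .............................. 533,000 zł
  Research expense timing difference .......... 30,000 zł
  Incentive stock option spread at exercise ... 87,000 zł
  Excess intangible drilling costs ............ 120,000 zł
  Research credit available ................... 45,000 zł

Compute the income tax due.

Ordinary income tax:
  147,000 zł × 12% = 17,640 zł
  198,000 zł × 25% = 49,500 zł
  41,000 zł × 35% = 14,350 zł
  147,000 zł × 43% = 63,210 zł
  → 144,700 zł
  Less research credit 45,000 zł → 99,700 zł

Alternative minimum tax:
  Adjusted income: 533,000 zł + 30,000 zł + 87,000 zł + 120,000 zł = 770,000 zł
  Less exemption 112,000 zł → base 658,000 zł
  658,000 zł × 12% = 78,960 zł

99,700 zł > 78,960 zł, so the ordinary income tax governs.

99,700 zł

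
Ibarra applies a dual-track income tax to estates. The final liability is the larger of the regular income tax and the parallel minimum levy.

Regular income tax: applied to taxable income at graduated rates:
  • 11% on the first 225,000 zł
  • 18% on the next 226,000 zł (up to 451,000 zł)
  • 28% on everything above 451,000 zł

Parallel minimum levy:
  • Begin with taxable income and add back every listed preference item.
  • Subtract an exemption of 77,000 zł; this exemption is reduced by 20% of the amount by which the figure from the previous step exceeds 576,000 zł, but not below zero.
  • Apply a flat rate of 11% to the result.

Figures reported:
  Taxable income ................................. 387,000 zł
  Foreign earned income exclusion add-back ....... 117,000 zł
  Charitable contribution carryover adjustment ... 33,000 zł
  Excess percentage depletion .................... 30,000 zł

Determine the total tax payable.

53,910 zł

Parallel minimum levy:
  Adjusted income: 387,000 zł + 117,000 zł + 33,000 zł + 30,000 zł = 567,000 zł
  Exemption: 567,000 zł ≤ 576,000 zł, so full 77,000 zł applies
  Base: 567,000 zł − 77,000 zł = 490,000 zł
  490,000 zł × 11% = 53,900 zł

Regular income tax:
  225,000 zł × 11% = 24,750 zł
  162,000 zł × 18% = 29,160 zł
  → 53,910 zł

53,910 zł > 53,900 zł, so the regular income tax governs.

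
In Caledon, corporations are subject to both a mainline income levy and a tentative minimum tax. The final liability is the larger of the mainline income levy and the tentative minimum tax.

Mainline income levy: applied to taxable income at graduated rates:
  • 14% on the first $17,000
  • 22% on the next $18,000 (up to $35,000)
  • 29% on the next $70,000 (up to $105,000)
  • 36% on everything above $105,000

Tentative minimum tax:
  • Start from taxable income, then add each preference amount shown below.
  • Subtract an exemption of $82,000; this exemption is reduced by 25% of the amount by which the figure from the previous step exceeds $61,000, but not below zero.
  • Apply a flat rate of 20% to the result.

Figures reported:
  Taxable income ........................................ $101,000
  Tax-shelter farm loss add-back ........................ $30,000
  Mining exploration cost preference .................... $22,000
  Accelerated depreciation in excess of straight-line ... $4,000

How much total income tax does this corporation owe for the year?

Mainline income levy:
  $17,000 × 14% = $2,380
  $18,000 × 22% = $3,960
  $66,000 × 29% = $19,140
  → $25,480

Tentative minimum tax:
  Adjusted income: $101,000 + $30,000 + $22,000 + $4,000 = $157,000
  Exemption: $82,000 − 25% × ($157,000 − $61,000) = $82,000 − $24,000 = $58,000
  Base: $157,000 − $58,000 = $99,000
  $99,000 × 20% = $19,800

$25,480 > $19,800, so the mainline income levy governs.

$25,480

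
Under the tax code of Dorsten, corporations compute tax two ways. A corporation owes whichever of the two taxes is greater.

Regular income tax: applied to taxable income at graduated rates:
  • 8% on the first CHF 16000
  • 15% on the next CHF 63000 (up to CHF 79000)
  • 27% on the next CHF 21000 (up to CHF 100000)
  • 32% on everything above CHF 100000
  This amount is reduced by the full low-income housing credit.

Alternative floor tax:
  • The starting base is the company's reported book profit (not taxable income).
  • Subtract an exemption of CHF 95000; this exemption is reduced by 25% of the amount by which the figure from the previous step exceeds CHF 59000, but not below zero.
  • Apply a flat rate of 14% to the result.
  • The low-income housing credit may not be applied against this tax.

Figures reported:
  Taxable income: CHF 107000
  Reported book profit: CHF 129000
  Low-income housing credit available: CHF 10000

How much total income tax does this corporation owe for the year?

CHF 8640

Regular income tax:
  CHF 16000 × 8% = CHF 1280
  CHF 63000 × 15% = CHF 9450
  CHF 21000 × 27% = CHF 5670
  CHF 7000 × 32% = CHF 2240
  → CHF 18640
  Less low-income housing credit CHF 10000 → CHF 8640

Alternative floor tax:
  Base (reported book profit): CHF 129000
  Exemption: CHF 95000 − 25% × (CHF 129000 − CHF 59000) = CHF 95000 − CHF 17500 = CHF 77500
  Base: CHF 129000 − CHF 77500 = CHF 51500
  CHF 51500 × 14% = CHF 7210

CHF 8640 > CHF 7210, so the regular income tax governs.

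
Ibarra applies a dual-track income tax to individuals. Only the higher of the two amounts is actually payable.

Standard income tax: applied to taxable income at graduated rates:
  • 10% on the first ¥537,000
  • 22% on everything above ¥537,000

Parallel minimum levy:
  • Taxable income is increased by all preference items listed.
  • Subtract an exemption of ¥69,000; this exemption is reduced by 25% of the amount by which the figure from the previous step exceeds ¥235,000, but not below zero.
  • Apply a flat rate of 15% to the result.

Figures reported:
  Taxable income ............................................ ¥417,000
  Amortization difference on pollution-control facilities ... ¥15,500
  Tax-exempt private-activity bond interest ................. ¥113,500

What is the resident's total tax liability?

¥81,900

Standard income tax:
  ¥417,000 × 10% = ¥41,700

Parallel minimum levy:
  Adjusted income: ¥417,000 + ¥15,500 + ¥113,500 = ¥546,000
  Exemption: 25% × (¥546,000 − ¥235,000) = ¥77,750 ≥ ¥69,000, so the exemption is fully phased out
  Base: ¥546,000 − ¥0 = ¥546,000
  ¥546,000 × 15% = ¥81,900

¥81,900 > ¥41,700, so the parallel minimum levy is the binding amount.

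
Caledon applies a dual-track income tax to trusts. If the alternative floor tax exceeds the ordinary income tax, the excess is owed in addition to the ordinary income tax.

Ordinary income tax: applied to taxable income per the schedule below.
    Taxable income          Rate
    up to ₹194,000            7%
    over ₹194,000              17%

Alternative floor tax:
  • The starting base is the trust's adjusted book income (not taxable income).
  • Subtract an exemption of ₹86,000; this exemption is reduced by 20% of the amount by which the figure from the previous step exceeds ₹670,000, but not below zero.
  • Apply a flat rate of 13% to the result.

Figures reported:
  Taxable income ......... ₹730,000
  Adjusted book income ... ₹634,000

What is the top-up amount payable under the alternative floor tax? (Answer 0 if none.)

₹0

Ordinary income tax:
  ₹194,000 × 7% = ₹13,580
  ₹536,000 × 17% = ₹91,120
  → ₹104,700

Alternative floor tax:
  Base (adjusted book income): ₹634,000
  Exemption: ₹634,000 ≤ ₹670,000, so full ₹86,000 applies
  Base: ₹634,000 − ₹86,000 = ₹548,000
  ₹548,000 × 13% = ₹71,240

₹71,240 ≤ ₹104,700, so no add-on is due.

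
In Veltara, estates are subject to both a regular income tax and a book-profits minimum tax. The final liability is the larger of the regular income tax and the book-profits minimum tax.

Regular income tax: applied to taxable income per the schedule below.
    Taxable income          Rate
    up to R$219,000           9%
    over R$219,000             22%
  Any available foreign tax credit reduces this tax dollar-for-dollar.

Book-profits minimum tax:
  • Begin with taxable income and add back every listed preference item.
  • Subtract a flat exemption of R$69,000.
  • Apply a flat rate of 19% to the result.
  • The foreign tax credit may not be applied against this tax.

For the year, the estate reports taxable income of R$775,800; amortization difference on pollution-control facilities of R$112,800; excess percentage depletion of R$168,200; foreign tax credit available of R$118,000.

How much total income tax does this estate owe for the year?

R$187,682

Regular income tax:
  R$219,000 × 9% = R$19,710
  R$556,800 × 22% = R$122,496
  → R$142,206
  Less foreign tax credit R$118,000 → R$24,206

Book-profits minimum tax:
  Adjusted income: R$775,800 + R$112,800 + R$168,200 = R$1,056,800
  Less exemption R$69,000 → base R$987,800
  R$987,800 × 19% = R$187,682

R$187,682 > R$24,206, so the book-profits minimum tax is the binding amount.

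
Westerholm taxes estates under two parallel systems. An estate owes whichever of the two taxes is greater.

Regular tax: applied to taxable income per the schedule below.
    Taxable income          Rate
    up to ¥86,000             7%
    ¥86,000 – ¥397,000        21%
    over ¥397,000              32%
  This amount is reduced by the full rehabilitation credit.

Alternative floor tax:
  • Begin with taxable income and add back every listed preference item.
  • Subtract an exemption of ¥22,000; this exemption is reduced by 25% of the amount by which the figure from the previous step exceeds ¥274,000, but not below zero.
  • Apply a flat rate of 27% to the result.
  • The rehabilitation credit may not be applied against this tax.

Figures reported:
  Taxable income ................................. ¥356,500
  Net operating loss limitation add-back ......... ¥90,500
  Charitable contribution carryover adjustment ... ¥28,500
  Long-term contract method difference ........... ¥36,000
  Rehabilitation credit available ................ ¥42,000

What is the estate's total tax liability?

Alternative floor tax:
  Adjusted income: ¥356,500 + ¥90,500 + ¥28,500 + ¥36,000 = ¥511,500
  Exemption: 25% × (¥511,500 − ¥274,000) = ¥59,375 ≥ ¥22,000, so the exemption is fully phased out
  Base: ¥511,500 − ¥0 = ¥511,500
  ¥511,500 × 27% = ¥138,105

Regular tax:
  ¥86,000 × 7% = ¥6,020
  ¥270,500 × 21% = ¥56,805
  → ¥62,825
  Less rehabilitation credit ¥42,000 → ¥20,825

¥138,105 > ¥20,825, so the alternative floor tax is the binding amount.

¥138,105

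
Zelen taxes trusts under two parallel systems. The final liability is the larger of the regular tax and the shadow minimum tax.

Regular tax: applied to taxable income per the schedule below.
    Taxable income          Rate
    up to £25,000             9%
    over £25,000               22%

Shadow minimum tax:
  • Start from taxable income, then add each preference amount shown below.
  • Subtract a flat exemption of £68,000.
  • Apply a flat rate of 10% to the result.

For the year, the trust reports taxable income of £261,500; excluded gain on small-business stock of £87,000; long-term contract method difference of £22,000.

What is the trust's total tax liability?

£54,280

Shadow minimum tax:
  Adjusted income: £261,500 + £87,000 + £22,000 = £370,500
  Less exemption £68,000 → base £302,500
  £302,500 × 10% = £30,250

Regular tax:
  £25,000 × 9% = £2,250
  £236,500 × 22% = £52,030
  → £54,280

£54,280 > £30,250, so the regular tax governs.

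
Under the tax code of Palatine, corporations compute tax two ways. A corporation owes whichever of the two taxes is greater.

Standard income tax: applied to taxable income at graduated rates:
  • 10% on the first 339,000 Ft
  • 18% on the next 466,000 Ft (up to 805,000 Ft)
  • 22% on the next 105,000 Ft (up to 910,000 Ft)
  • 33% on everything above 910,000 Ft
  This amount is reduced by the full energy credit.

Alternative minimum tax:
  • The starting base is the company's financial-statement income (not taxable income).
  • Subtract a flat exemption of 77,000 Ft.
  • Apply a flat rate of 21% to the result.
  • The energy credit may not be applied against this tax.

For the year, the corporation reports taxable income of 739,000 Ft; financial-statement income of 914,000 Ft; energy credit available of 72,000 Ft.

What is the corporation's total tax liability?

175,770 Ft

Standard income tax:
  339,000 Ft × 10% = 33,900 Ft
  400,000 Ft × 18% = 72,000 Ft
  → 105,900 Ft
  Less energy credit 72,000 Ft → 33,900 Ft

Alternative minimum tax:
  Base (financial-statement income): 914,000 Ft
  Less exemption 77,000 Ft → base 837,000 Ft
  837,000 Ft × 21% = 175,770 Ft

175,770 Ft > 33,900 Ft, so the alternative minimum tax is the binding amount.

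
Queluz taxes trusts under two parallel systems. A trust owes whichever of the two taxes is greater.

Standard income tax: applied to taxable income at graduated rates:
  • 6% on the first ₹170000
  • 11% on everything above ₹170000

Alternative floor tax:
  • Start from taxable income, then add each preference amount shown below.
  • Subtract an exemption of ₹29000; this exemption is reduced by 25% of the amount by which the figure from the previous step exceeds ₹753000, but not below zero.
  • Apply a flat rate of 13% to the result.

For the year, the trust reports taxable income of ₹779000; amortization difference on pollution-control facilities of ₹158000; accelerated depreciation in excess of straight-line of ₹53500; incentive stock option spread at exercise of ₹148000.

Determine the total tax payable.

₹148005

Standard income tax:
  ₹170000 × 6% = ₹10200
  ₹609000 × 11% = ₹66990
  → ₹77190

Alternative floor tax:
  Adjusted income: ₹779000 + ₹158000 + ₹53500 + ₹148000 = ₹1138500
  Exemption: 25% × (₹1138500 − ₹753000) = ₹96375 ≥ ₹29000, so the exemption is fully phased out
  Base: ₹1138500 − ₹0 = ₹1138500
  ₹1138500 × 13% = ₹148005

₹148005 > ₹77190, so the alternative floor tax is the binding amount.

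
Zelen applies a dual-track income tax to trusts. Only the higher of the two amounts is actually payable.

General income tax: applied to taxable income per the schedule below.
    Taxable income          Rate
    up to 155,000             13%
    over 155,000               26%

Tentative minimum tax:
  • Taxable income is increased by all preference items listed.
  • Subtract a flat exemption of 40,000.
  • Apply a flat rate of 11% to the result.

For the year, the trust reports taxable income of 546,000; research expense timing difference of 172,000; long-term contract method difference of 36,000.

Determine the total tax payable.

Tentative minimum tax:
  Adjusted income: 546,000 + 172,000 + 36,000 = 754,000
  Less exemption 40,000 → base 714,000
  714,000 × 11% = 78,540

General income tax:
  155,000 × 13% = 20,150
  391,000 × 26% = 101,660
  → 121,810

121,810 > 78,540, so the general income tax governs.

121,810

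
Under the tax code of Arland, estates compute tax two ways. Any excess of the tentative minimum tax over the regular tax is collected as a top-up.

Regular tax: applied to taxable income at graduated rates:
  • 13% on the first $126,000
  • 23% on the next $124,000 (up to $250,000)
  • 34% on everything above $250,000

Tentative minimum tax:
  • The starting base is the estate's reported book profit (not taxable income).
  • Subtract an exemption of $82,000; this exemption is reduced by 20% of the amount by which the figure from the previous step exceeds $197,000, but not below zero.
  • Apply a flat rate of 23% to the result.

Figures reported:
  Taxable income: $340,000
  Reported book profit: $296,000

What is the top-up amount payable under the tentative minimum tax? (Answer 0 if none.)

Regular tax:
  $126,000 × 13% = $16,380
  $124,000 × 23% = $28,520
  $90,000 × 34% = $30,600
  → $75,500

Tentative minimum tax:
  Base (reported book profit): $296,000
  Exemption: $82,000 − 20% × ($296,000 − $197,000) = $82,000 − $19,800 = $62,200
  Base: $296,000 − $62,200 = $233,800
  $233,800 × 23% = $53,774

$53,774 ≤ $75,500, so no add-on is due.

$0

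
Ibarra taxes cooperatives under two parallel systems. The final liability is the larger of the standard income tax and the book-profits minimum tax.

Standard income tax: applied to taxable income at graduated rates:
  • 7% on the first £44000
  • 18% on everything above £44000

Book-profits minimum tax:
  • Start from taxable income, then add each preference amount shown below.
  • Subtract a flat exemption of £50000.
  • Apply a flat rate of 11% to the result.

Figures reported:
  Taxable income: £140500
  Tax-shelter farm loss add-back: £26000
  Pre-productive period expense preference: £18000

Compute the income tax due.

Book-profits minimum tax:
  Adjusted income: £140500 + £26000 + £18000 = £184500
  Less exemption £50000 → base £134500
  £134500 × 11% = £14795

Standard income tax:
  £44000 × 7% = £3080
  £96500 × 18% = £17370
  → £20450

£20450 > £14795, so the standard income tax governs.

£20450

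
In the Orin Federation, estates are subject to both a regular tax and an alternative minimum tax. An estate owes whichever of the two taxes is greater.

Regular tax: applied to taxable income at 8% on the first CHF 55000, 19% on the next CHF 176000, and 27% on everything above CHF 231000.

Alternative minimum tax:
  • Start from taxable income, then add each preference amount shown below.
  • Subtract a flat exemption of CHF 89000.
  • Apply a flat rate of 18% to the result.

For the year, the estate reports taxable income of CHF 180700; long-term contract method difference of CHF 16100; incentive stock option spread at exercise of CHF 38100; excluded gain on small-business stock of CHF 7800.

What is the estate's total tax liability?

Regular tax:
  CHF 55000 × 8% = CHF 4400
  CHF 125700 × 19% = CHF 23883
  → CHF 28283

Alternative minimum tax:
  Adjusted income: CHF 180700 + CHF 16100 + CHF 38100 + CHF 7800 = CHF 242700
  Less exemption CHF 89000 → base CHF 153700
  CHF 153700 × 18% = CHF 27666

CHF 28283 > CHF 27666, so the regular tax governs.

CHF 28283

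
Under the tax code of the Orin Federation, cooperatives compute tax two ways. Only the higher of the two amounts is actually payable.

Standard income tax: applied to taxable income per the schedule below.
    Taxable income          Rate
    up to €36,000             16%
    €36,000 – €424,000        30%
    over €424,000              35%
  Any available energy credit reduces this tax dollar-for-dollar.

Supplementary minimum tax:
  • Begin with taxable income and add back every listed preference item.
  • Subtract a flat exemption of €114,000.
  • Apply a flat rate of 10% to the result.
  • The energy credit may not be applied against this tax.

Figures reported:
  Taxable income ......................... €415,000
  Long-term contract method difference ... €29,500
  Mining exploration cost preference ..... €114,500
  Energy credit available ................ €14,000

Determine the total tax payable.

Standard income tax:
  €36,000 × 16% = €5,760
  €379,000 × 30% = €113,700
  → €119,460
  Less energy credit €14,000 → €105,460

Supplementary minimum tax:
  Adjusted income: €415,000 + €29,500 + €114,500 = €559,000
  Less exemption €114,000 → base €445,000
  €445,000 × 10% = €44,500

€105,460 > €44,500, so the standard income tax governs.

€105,460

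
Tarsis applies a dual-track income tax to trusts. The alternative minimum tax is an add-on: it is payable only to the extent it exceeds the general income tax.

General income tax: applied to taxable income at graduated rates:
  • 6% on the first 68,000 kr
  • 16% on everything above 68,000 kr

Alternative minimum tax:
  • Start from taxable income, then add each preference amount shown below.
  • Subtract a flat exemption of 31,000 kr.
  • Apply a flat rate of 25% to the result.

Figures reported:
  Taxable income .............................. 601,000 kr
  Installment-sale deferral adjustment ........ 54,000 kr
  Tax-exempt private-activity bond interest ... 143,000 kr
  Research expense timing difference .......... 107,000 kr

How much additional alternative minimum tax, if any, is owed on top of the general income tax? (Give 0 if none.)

Alternative minimum tax:
  Adjusted income: 601,000 kr + 54,000 kr + 143,000 kr + 107,000 kr = 905,000 kr
  Less exemption 31,000 kr → base 874,000 kr
  874,000 kr × 25% = 218,500 kr

General income tax:
  68,000 kr × 6% = 4,080 kr
  533,000 kr × 16% = 85,280 kr
  → 89,360 kr

Excess of alternative minimum tax over general income tax: 218,500 kr − 89,360 kr = 129,140 kr.

129,140 kr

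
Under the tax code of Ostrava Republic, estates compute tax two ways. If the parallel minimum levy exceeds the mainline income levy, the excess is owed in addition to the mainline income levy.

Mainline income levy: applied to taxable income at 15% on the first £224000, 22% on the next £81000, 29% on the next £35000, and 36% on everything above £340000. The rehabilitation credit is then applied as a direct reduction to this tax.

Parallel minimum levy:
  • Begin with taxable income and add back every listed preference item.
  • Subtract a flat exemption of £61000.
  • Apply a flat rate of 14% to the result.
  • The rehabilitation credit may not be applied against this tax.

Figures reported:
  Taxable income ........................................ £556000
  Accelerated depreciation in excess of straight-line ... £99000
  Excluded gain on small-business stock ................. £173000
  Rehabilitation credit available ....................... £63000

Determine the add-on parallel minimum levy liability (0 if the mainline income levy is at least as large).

£31050

Parallel minimum levy:
  Adjusted income: £556000 + £99000 + £173000 = £828000
  Less exemption £61000 → base £767000
  £767000 × 14% = £107380

Mainline income levy:
  £224000 × 15% = £33600
  £81000 × 22% = £17820
  £35000 × 29% = £10150
  £216000 × 36% = £77760
  → £139330
  Less rehabilitation credit £63000 → £76330

Excess of parallel minimum levy over mainline income levy: £107380 − £76330 = £31050.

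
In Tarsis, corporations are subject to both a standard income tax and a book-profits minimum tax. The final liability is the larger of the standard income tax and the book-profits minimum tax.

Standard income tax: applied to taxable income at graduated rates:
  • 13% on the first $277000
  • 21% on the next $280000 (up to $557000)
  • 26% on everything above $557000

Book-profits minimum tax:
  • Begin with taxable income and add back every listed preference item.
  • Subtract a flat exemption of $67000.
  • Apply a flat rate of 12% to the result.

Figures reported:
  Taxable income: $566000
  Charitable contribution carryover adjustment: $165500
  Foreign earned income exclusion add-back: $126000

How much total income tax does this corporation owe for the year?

Standard income tax:
  $277000 × 13% = $36010
  $280000 × 21% = $58800
  $9000 × 26% = $2340
  → $97150

Book-profits minimum tax:
  Adjusted income: $566000 + $165500 + $126000 = $857500
  Less exemption $67000 → base $790500
  $790500 × 12% = $94860

$97150 > $94860, so the standard income tax governs.

$97150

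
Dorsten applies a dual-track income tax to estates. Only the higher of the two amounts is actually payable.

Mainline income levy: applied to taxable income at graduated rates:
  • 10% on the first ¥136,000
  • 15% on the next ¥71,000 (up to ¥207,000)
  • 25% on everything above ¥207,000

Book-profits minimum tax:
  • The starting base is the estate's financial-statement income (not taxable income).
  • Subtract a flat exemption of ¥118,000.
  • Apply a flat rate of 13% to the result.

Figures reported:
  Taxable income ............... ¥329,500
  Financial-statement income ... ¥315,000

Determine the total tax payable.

¥54,875

Mainline income levy:
  ¥136,000 × 10% = ¥13,600
  ¥71,000 × 15% = ¥10,650
  ¥122,500 × 25% = ¥30,625
  → ¥54,875

Book-profits minimum tax:
  Base (financial-statement income): ¥315,000
  Less exemption ¥118,000 → base ¥197,000
  ¥197,000 × 13% = ¥25,610

¥54,875 > ¥25,610, so the mainline income levy governs.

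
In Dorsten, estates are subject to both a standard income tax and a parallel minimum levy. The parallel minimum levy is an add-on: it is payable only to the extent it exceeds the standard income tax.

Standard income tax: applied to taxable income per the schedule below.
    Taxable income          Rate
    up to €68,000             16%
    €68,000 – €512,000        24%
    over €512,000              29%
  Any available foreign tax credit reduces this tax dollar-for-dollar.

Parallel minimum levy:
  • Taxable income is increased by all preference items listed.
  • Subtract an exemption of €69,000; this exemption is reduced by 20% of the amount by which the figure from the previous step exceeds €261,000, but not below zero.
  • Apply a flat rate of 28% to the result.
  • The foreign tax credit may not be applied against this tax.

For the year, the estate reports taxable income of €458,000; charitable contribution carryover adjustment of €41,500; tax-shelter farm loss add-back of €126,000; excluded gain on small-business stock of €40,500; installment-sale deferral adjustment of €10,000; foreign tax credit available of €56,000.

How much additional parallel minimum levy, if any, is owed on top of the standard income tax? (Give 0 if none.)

€140,800

Parallel minimum levy:
  Adjusted income: €458,000 + €41,500 + €126,000 + €40,500 + €10,000 = €676,000
  Exemption: 20% × (€676,000 − €261,000) = €83,000 ≥ €69,000, so the exemption is fully phased out
  Base: €676,000 − €0 = €676,000
  €676,000 × 28% = €189,280

Standard income tax:
  €68,000 × 16% = €10,880
  €390,000 × 24% = €93,600
  → €104,480
  Less foreign tax credit €56,000 → €48,480

Excess of parallel minimum levy over standard income tax: €189,280 − €48,480 = €140,800.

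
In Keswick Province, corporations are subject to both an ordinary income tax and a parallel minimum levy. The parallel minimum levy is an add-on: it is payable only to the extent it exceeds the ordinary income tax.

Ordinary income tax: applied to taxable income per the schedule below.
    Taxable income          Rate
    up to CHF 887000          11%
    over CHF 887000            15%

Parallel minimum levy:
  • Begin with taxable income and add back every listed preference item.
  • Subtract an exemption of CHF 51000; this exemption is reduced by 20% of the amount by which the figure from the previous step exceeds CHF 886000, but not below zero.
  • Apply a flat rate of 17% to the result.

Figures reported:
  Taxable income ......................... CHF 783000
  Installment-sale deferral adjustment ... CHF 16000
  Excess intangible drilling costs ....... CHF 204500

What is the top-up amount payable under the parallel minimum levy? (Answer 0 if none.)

CHF 79790

Parallel minimum levy:
  Adjusted income: CHF 783000 + CHF 16000 + CHF 204500 = CHF 1003500
  Exemption: CHF 51000 − 20% × (CHF 1003500 − CHF 886000) = CHF 51000 − CHF 23500 = CHF 27500
  Base: CHF 1003500 − CHF 27500 = CHF 976000
  CHF 976000 × 17% = CHF 165920

Ordinary income tax:
  CHF 783000 × 11% = CHF 86130

Excess of parallel minimum levy over ordinary income tax: CHF 165920 − CHF 86130 = CHF 79790.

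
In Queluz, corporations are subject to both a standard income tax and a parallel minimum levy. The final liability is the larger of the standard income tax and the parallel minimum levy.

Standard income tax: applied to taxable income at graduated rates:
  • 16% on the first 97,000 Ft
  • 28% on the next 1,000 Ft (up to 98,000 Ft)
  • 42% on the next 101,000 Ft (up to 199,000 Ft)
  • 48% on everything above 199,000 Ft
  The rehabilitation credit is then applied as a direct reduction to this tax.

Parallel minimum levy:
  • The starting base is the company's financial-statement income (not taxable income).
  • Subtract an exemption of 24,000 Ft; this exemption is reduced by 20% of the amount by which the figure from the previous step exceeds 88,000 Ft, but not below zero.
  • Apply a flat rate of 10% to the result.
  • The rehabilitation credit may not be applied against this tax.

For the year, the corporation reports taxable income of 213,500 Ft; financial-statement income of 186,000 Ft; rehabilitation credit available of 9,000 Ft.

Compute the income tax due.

56,180 Ft

Standard income tax:
  97,000 Ft × 16% = 15,520 Ft
  1,000 Ft × 28% = 280 Ft
  101,000 Ft × 42% = 42,420 Ft
  14,500 Ft × 48% = 6,960 Ft
  → 65,180 Ft
  Less rehabilitation credit 9,000 Ft → 56,180 Ft

Parallel minimum levy:
  Base (financial-statement income): 186,000 Ft
  Exemption: 24,000 Ft − 20% × (186,000 Ft − 88,000 Ft) = 24,000 Ft − 19,600 Ft = 4,400 Ft
  Base: 186,000 Ft − 4,400 Ft = 181,600 Ft
  181,600 Ft × 10% = 18,160 Ft

56,180 Ft > 18,160 Ft, so the standard income tax governs.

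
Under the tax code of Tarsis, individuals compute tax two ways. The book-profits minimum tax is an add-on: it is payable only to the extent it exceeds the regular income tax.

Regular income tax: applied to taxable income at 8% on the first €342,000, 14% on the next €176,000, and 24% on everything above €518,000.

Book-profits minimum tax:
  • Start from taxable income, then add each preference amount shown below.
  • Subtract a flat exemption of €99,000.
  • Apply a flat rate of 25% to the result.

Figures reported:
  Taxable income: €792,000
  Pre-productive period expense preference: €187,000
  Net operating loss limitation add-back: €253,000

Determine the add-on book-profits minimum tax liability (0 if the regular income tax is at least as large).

€165,490

Regular income tax:
  €342,000 × 8% = €27,360
  €176,000 × 14% = €24,640
  €274,000 × 24% = €65,760
  → €117,760

Book-profits minimum tax:
  Adjusted income: €792,000 + €187,000 + €253,000 = €1,232,000
  Less exemption €99,000 → base €1,133,000
  €1,133,000 × 25% = €283,250

Excess of book-profits minimum tax over regular income tax: €283,250 − €117,760 = €165,490.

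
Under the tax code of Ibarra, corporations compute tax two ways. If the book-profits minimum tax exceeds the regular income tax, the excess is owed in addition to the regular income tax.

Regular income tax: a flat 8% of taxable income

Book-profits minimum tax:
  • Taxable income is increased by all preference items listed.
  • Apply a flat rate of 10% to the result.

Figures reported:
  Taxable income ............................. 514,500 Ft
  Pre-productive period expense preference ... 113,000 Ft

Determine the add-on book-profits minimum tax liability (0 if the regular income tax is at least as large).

21,590 Ft

Book-profits minimum tax:
  Adjusted income: 514,500 Ft + 113,000 Ft = 627,500 Ft
  627,500 Ft × 10% = 62,750 Ft

Regular income tax:
  514,500 Ft × 8% = 41,160 Ft

Excess of book-profits minimum tax over regular income tax: 62,750 Ft − 41,160 Ft = 21,590 Ft.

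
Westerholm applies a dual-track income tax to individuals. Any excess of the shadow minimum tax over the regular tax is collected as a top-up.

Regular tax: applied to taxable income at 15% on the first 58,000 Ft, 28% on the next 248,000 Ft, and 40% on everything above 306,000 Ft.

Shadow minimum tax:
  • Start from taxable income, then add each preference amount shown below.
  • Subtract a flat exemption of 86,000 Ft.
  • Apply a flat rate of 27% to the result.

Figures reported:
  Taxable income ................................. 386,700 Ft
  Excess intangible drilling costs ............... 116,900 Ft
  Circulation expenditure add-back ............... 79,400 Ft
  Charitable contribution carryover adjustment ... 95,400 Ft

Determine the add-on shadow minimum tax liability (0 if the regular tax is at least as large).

49,528 Ft

Shadow minimum tax:
  Adjusted income: 386,700 Ft + 116,900 Ft + 79,400 Ft + 95,400 Ft = 678,400 Ft
  Less exemption 86,000 Ft → base 592,400 Ft
  592,400 Ft × 27% = 159,948 Ft

Regular tax:
  58,000 Ft × 15% = 8,700 Ft
  248,000 Ft × 28% = 69,440 Ft
  80,700 Ft × 40% = 32,280 Ft
  → 110,420 Ft

Excess of shadow minimum tax over regular tax: 159,948 Ft − 110,420 Ft = 49,528 Ft.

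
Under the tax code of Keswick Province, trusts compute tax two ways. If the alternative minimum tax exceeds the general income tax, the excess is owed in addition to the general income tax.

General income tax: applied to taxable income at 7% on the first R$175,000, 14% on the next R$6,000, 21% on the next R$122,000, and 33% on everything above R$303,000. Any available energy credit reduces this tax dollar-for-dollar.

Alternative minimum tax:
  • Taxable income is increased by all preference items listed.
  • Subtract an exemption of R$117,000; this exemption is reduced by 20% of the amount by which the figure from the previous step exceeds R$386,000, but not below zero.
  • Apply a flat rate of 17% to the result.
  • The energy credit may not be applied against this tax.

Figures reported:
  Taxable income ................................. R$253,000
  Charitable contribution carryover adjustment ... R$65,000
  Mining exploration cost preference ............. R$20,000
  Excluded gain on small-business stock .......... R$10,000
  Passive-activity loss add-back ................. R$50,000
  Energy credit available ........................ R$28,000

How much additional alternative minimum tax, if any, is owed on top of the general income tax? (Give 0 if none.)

Alternative minimum tax:
  Adjusted income: R$253,000 + R$65,000 + R$20,000 + R$10,000 + R$50,000 = R$398,000
  Exemption: R$117,000 − 20% × (R$398,000 − R$386,000) = R$117,000 − R$2,400 = R$114,600
  Base: R$398,000 − R$114,600 = R$283,400
  R$283,400 × 17% = R$48,178

General income tax:
  R$175,000 × 7% = R$12,250
  R$6,000 × 14% = R$840
  R$72,000 × 21% = R$15,120
  → R$28,210
  Less energy credit R$28,000 → R$210

Excess of alternative minimum tax over general income tax: R$48,178 − R$210 = R$47,968.

R$47,968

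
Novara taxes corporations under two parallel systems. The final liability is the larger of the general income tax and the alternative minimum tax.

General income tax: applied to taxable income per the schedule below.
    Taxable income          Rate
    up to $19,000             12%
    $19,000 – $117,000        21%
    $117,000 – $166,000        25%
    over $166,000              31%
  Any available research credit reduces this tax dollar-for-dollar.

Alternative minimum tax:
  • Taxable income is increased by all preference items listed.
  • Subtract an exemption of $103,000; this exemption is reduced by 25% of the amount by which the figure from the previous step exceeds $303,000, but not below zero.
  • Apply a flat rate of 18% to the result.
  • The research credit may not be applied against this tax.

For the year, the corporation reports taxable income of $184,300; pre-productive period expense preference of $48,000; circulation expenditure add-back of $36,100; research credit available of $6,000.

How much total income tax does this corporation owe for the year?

Alternative minimum tax:
  Adjusted income: $184,300 + $48,000 + $36,100 = $268,400
  Exemption: $268,400 ≤ $303,000, so full $103,000 applies
  Base: $268,400 − $103,000 = $165,400
  $165,400 × 18% = $29,772

General income tax:
  $19,000 × 12% = $2,280
  $98,000 × 21% = $20,580
  $49,000 × 25% = $12,250
  $18,300 × 31% = $5,673
  → $40,783
  Less research credit $6,000 → $34,783

$34,783 > $29,772, so the general income tax governs.

$34,783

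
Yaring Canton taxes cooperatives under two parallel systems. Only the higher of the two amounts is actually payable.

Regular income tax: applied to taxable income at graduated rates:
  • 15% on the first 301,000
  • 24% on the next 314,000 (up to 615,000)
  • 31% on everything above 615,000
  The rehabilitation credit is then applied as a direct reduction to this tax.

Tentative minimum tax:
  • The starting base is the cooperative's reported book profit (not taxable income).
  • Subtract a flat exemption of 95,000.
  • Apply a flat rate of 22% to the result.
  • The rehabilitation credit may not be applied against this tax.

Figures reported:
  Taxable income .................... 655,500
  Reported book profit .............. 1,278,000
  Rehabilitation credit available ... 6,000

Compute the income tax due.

260,260

Tentative minimum tax:
  Base (reported book profit): 1,278,000
  Less exemption 95,000 → base 1,183,000
  1,183,000 × 22% = 260,260

Regular income tax:
  301,000 × 15% = 45,150
  314,000 × 24% = 75,360
  40,500 × 31% = 12,555
  → 133,065
  Less rehabilitation credit 6,000 → 127,065

260,260 > 127,065, so the tentative minimum tax is the binding amount.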